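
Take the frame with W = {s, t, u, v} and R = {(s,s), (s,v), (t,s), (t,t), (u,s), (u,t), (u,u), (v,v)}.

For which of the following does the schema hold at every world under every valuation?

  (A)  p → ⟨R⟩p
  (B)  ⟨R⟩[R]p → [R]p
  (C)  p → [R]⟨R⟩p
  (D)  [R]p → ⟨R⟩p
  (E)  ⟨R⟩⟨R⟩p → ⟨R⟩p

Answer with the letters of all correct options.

R is reflexive: each world relates to itself.
R is not symmetric: s R v but not v R s.
R is not transitive: t R s and s R v but not t R v.
R is not euclidean: s R v and s R s but not v R s.
R is serial: every world has an R-successor.
(A) the dual of axiom T: valid iff R is reflexive. R is reflexive — valid.
(B) the dual of axiom 5: valid iff R is euclidean. R is not euclidean — not valid.
(C) p → [R]⟨R⟩p is axiom B; it is valid on a frame exactly when R is symmetric. R is not symmetric, so not valid.
(D) [R]p → ⟨R⟩p is axiom D, which corresponds to seriality. R is serial — valid.
(E) the dual of axiom 4: valid iff R is transitive. R is not transitive — not valid.

A, D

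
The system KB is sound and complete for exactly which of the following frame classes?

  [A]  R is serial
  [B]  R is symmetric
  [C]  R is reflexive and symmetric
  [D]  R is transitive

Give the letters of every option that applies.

(A) this class determines D, not KB.
(B) KB is sound and complete for exactly this class.
(C) this class determines B (= KTB), not KB.
(D) this class determines K4, not KB.

B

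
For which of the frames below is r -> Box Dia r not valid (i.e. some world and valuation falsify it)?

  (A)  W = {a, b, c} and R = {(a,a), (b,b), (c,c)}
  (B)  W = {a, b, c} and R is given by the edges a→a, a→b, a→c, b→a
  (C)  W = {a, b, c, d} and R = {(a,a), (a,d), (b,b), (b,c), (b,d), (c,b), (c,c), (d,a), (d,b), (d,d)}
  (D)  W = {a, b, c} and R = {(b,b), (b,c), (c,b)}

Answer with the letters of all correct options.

B

The schema r -> Box Dia r is axiom B; it is valid on a frame iff R is symmetric.
(A) R is symmetric (every R-edge is matched by its reverse), so the schema is valid here.
(B) R is not symmetric (a R c but not c R a), so the schema fails here.
(C) R is symmetric (every R-edge is matched by its reverse), so the schema is valid here.
(D) R is symmetric (every R-edge is matched by its reverse), so the schema is valid here.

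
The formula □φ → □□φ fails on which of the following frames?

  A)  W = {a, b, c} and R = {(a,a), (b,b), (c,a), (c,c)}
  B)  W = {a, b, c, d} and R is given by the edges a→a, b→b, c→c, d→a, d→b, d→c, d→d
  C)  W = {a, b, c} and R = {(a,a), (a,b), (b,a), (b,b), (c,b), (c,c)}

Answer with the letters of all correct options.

C

The schema □φ → □□φ is axiom 4; it is valid on a frame iff R is transitive.
(A) R is transitive (R is closed under composition), so the schema is valid here.
(B) R is transitive (R is closed under composition), so the schema is valid here.
(C) R is not transitive (c R b and b R a but not c R a), so the schema fails here.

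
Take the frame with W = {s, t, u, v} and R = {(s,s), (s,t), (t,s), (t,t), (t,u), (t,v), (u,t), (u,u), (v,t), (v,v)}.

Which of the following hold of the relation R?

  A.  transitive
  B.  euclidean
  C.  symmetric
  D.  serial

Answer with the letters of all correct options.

(A) not transitive: s R t and t R u but not s R u.
(B) not euclidean: t R s and t R u but not s R u.
(C) symmetric: every R-edge is matched by its reverse.
(D) serial: every world has an R-successor.

C, D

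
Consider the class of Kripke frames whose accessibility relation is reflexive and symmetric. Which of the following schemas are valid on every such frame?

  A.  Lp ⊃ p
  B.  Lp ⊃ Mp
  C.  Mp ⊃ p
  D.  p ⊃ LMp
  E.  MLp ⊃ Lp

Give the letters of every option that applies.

Reflexive relations are serial.
(A) Lp ⊃ p is axiom T; it is valid on a frame exactly when R is reflexive. Every such R is reflexive, so valid.
(B) axiom D: valid iff R is serial. Every such R is serial — valid.
(C) Mp ⊃ p (the converse of T) corresponds to R being a subset of the identity. Such an R need not be a subset of the identity, so not valid.
(D) p ⊃ LMp is axiom B; it is valid on a frame exactly when R is symmetric. Every such R is symmetric, so valid.
(E) MLp ⊃ Lp (the dual of axiom 5) characterises the euclidean frames. Such an R need not be euclidean — not valid.

A, B, D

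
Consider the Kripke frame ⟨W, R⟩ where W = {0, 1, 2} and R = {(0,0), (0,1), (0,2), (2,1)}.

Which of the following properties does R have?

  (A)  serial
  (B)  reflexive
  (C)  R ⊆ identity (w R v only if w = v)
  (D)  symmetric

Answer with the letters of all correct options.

none

(A) not serial: 1 has no R-successor.
(B) not reflexive: not 1 R 1.
(C) not ⊆ identity: 0 R 1 with 0 ≠ 1.
(D) not symmetric: 0 R 1 but not 1 R 0.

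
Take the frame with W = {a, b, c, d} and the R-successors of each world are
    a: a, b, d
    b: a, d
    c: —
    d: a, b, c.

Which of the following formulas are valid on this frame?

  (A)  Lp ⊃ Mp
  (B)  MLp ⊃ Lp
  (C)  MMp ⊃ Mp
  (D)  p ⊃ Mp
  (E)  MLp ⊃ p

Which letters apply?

none

R is not reflexive: not b R b.
R is not symmetric: d R c but not c R d.
R is not transitive: a R d and d R c but not a R c.
R is not euclidean: d R a and d R c but not a R c.
R is not serial: c has no R-successor.
(A) axiom D: valid iff R is serial. R is not serial — not valid.
(B) MLp ⊃ Lp is the dual of axiom 5; it is valid on a frame exactly when R is euclidean. R is not euclidean, so not valid.
(C) MMp ⊃ Mp (the dual of axiom 4) characterises the transitive frames. R is not transitive — not valid.
(D) p ⊃ Mp (the dual of axiom T) characterises the reflexive frames. R is not reflexive — not valid.
(E) MLp ⊃ p is the dual of axiom B, which corresponds to symmetry. R is not symmetric — not valid.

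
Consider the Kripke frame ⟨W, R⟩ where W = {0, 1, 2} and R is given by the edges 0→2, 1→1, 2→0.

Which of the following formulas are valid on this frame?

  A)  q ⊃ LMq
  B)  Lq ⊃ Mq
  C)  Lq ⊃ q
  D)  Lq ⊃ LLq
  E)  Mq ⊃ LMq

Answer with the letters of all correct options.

R is not reflexive: not 0 R 0.
R is symmetric: every R-edge is matched by its reverse.
R is not transitive: 0 R 2 and 2 R 0 but not 0 R 0.
R is not euclidean: 0 R 2 and 0 R 2 but not 2 R 2.
R is serial: every world has an R-successor.
(A) q ⊃ LMq is axiom B; it is valid on a frame exactly when R is symmetric. R is symmetric, so valid.
(B) Lq ⊃ Mq (axiom D) characterises the serial frames. R is serial — valid.
(C) Lq ⊃ q is axiom T, which corresponds to reflexivity. R is not reflexive — not valid.
(D) Lq ⊃ LLq is axiom 4; it is valid on a frame exactly when R is transitive. R is not transitive, so not valid.
(E) axiom 5: valid iff R is euclidean. R is not euclidean — not valid.

A, B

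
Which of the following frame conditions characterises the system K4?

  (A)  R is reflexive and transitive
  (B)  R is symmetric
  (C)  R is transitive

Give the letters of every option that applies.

(A) this class determines S4, not K4.
(B) this class determines KB, not K4.
(C) K4 is sound and complete for exactly this class.

C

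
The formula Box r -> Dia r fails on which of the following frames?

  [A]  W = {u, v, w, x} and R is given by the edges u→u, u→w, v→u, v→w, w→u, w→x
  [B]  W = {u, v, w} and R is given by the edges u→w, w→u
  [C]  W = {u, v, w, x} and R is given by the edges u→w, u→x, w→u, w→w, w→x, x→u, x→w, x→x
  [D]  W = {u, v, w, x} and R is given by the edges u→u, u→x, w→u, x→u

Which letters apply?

A, B, C, D

The schema Box r -> Dia r is axiom D; it is valid on a frame iff R is serial.
(A) R is not serial (x has no R-successor), so the schema fails here.
(B) R is not serial (v has no R-successor), so the schema fails here.
(C) R is not serial (v has no R-successor), so the schema fails here.
(D) R is not serial (v has no R-successor), so the schema fails here.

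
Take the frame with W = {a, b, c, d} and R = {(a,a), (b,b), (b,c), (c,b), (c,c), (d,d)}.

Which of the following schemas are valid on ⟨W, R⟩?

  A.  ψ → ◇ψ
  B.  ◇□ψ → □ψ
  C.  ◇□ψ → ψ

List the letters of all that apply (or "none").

R is reflexive: each world relates to itself.
R is symmetric: every R-edge is matched by its reverse.
R is euclidean: any two R-successors of the same world are R-related.
(A) ψ → ◇ψ (the dual of axiom T) characterises the reflexive frames. R is reflexive — valid.
(B) ◇□ψ → □ψ is the dual of axiom 5; it is valid on a frame exactly when R is euclidean. R is euclidean, so valid.
(C) ◇□ψ → ψ is the dual of axiom B; it is valid on a frame exactly when R is symmetric. R is symmetric, so valid.

A, B, C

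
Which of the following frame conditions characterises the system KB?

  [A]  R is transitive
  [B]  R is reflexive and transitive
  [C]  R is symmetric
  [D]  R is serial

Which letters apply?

C

(A) this class determines K4, not KB.
(B) this class determines S4, not KB.
(C) KB is sound and complete for exactly this class.
(D) this class determines D, not KB.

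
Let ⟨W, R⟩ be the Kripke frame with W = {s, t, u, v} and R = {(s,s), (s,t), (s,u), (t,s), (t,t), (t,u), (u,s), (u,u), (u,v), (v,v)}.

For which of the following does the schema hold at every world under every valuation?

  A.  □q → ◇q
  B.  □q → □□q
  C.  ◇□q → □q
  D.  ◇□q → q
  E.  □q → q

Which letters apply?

A, E

R is reflexive: each world relates to itself.
R is not symmetric: t R u but not u R t.
R is not transitive: s R u and u R v but not s R v.
R is not euclidean: s R u and s R t but not u R t.
R is serial: every world has an R-successor.
(A) □q → ◇q is axiom D, which corresponds to seriality. R is serial — valid.
(B) □q → □□q is axiom 4, which corresponds to transitivity. R is not transitive — not valid.
(C) the dual of axiom 5: valid iff R is euclidean. R is not euclidean — not valid.
(D) ◇□q → q is the dual of axiom B, which corresponds to symmetry. R is not symmetric — not valid.
(E) axiom T: valid iff R is reflexive. R is reflexive — valid.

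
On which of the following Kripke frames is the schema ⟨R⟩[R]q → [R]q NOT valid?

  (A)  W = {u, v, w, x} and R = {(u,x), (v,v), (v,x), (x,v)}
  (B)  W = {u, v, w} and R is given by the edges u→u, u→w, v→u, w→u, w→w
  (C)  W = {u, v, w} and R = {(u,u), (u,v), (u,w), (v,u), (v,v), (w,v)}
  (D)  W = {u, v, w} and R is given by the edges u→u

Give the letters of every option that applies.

The schema ⟨R⟩[R]q → [R]q is the dual of axiom 5; it is valid on a frame iff R is euclidean.
(A) R is not euclidean (u R x and u R x but not x R x), so the schema fails here.
(B) R is euclidean (any two R-successors of the same world are R-related), so the schema is valid here.
(C) R is not euclidean (u R v and u R w but not v R w), so the schema fails here.
(D) R is euclidean (any two R-successors of the same world are R-related), so the schema is valid here.

A, C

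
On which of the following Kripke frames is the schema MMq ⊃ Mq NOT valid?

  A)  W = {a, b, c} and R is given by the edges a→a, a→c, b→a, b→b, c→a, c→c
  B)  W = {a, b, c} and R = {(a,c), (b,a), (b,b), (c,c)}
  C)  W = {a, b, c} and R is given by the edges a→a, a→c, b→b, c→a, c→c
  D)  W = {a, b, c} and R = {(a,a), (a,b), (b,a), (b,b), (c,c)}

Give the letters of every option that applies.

The schema MMq ⊃ Mq is the dual of axiom 4; it is valid on a frame iff R is transitive.
(A) R is not transitive (b R a and a R c but not b R c), so the schema fails here.
(B) R is not transitive (b R a and a R c but not b R c), so the schema fails here.
(C) R is transitive (R is closed under composition), so the schema is valid here.
(D) R is transitive (R is closed under composition), so the schema is valid here.

A, B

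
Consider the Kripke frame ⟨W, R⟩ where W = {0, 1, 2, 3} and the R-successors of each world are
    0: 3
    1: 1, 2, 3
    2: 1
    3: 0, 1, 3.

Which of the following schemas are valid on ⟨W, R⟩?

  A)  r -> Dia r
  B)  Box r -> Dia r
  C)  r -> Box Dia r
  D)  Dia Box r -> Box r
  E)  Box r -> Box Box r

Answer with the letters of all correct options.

R is not reflexive: not 0 R 0.
R is symmetric: every R-edge is matched by its reverse.
R is not transitive: 0 R 3 and 3 R 0 but not 0 R 0.
R is not euclidean: 1 R 2 and 1 R 3 but not 2 R 3.
R is serial: every world has an R-successor.
(A) r -> Dia r (the dual of axiom T) characterises the reflexive frames. R is not reflexive — not valid.
(B) Box r -> Dia r is axiom D, which corresponds to seriality. R is serial — valid.
(C) r -> Box Dia r is axiom B, which corresponds to symmetry. R is symmetric — valid.
(D) the dual of axiom 5: valid iff R is euclidean. R is not euclidean — not valid.
(E) Box r -> Box Box r is axiom 4; it is valid on a frame exactly when R is transitive. R is not transitive, so not valid.

B, C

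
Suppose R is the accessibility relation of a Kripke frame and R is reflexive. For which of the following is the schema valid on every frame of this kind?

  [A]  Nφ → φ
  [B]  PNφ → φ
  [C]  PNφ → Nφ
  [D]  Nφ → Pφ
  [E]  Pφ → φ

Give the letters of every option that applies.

A, D

A reflexive relation is serial.
(A) Nφ → φ is axiom T; it is valid on a frame exactly when R is reflexive. Every such R is reflexive, so valid.
(B) the dual of axiom B: valid iff R is symmetric. Such an R need not be symmetric — not valid.
(C) PNφ → Nφ is the dual of axiom 5, which corresponds to the euclidean property. Such an R need not be euclidean — not valid.
(D) Nφ → Pφ (axiom D) characterises the serial frames. Every such R is serial — valid.
(E) Pφ → φ (the converse of T) corresponds to R being a subset of the identity. Such an R need not be a subset of the identity, so not valid.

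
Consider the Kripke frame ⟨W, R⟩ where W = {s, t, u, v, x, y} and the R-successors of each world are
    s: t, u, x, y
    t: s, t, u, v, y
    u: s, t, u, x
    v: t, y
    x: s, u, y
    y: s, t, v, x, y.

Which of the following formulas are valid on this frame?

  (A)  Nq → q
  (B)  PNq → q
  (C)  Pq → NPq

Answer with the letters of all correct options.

B

R is not reflexive: not s R s.
R is symmetric: every R-edge is matched by its reverse.
R is not euclidean: s R t and s R x but not t R x.
(A) Nq → q is axiom T, which corresponds to reflexivity. R is not reflexive — not valid.
(B) PNq → q is the dual of axiom B, which corresponds to symmetry. R is symmetric — valid.
(C) axiom 5: valid iff R is euclidean. R is not euclidean — not valid.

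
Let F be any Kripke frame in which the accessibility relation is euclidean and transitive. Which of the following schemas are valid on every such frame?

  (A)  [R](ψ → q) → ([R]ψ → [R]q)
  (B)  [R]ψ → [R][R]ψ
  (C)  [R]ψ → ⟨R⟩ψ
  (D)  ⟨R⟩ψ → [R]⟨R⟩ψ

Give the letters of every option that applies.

A, B, D

(A) [R](ψ → q) → ([R]ψ → [R]q) is the K axiom; it holds on all frames — valid.
(B) [R]ψ → [R][R]ψ (axiom 4) characterises the transitive frames. Every such R is transitive — valid.
(C) axiom D: valid iff R is serial. Such an R need not be serial — not valid.
(D) ⟨R⟩ψ → [R]⟨R⟩ψ (axiom 5) characterises the euclidean frames. Every such R is euclidean — valid.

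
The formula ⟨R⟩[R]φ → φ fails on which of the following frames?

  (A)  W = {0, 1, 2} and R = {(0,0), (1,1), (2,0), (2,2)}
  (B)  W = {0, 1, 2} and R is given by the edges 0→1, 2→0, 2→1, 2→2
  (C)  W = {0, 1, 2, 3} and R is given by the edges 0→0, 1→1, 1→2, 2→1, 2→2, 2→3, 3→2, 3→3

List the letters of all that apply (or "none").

A, B

The schema ⟨R⟩[R]φ → φ is the dual of axiom B; it is valid on a frame iff R is symmetric.
(A) R is not symmetric (2 R 0 but not 0 R 2), so the schema fails here.
(B) R is not symmetric (0 R 1 but not 1 R 0), so the schema fails here.
(C) R is symmetric (every R-edge is matched by its reverse), so the schema is valid here.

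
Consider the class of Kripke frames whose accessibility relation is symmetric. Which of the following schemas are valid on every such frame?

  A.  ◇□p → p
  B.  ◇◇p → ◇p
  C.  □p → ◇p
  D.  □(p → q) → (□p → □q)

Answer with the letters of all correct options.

A, D

(A) ◇□p → p is the dual of axiom B, which corresponds to symmetry. Every such R is symmetric — valid.
(B) the dual of axiom 4: valid iff R is transitive. Such an R need not be transitive — not valid.
(C) □p → ◇p (axiom D) characterises the serial frames. Such an R need not be serial — not valid.
(D) □(p → q) → (□p → □q) is axiom K, valid on every Kripke frame — valid.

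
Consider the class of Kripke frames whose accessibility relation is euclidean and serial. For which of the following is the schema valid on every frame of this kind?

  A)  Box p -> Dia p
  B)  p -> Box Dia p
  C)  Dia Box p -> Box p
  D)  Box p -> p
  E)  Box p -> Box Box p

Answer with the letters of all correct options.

(A) axiom D: valid iff R is serial. Every such R is serial — valid.
(B) p -> Box Dia p (axiom B) characterises the symmetric frames. Such an R need not be symmetric — not valid.
(C) Dia Box p -> Box p is the dual of axiom 5; it is valid on a frame exactly when R is euclidean. Every such R is euclidean, so valid.
(D) Box p -> p is axiom T; it is valid on a frame exactly when R is reflexive. Such an R need not be reflexive, so not valid.
(E) Box p -> Box Box p (axiom 4) characterises the transitive frames. Such an R need not be transitive — not valid.

A, C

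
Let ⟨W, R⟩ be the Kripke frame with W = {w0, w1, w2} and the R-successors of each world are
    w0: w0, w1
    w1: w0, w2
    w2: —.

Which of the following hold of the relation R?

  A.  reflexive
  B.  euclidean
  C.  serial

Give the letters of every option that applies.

none

(A) not reflexive: not w1 R w1.
(B) not euclidean: w1 R w0 and w1 R w2 but not w0 R w2.
(C) not serial: w2 has no R-successor.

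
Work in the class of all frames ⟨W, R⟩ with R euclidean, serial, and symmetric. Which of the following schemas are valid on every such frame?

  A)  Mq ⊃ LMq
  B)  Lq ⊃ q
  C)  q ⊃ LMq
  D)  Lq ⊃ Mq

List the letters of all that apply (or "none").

Serial, symmetric and euclidean together give transitive (from symmetry + euclidean) and then reflexive; the relation is an equivalence.
(A) axiom 5: valid iff R is euclidean. Every such R is euclidean — valid.
(B) Lq ⊃ q is axiom T; it is valid on a frame exactly when R is reflexive. Every such R is reflexive, so valid.
(C) q ⊃ LMq is axiom B; it is valid on a frame exactly when R is symmetric. Every such R is symmetric, so valid.
(D) axiom D: valid iff R is serial. Every such R is serial — valid.

A, B, C, D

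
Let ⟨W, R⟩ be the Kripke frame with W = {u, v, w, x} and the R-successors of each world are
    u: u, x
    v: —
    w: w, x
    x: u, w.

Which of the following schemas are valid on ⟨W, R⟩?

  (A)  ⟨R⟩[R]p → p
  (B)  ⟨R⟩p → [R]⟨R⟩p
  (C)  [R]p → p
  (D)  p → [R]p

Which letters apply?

A

R is not reflexive: not v R v.
R is symmetric: every R-edge is matched by its reverse.
R is not euclidean: x R u and x R w but not u R w.
R is not a subset of the identity: u R x with u ≠ x.
(A) ⟨R⟩[R]p → p is the dual of axiom B; it is valid on a frame exactly when R is symmetric. R is symmetric, so valid.
(B) ⟨R⟩p → [R]⟨R⟩p is axiom 5, which corresponds to the euclidean property. R is not euclidean — not valid.
(C) [R]p → p (axiom T) characterises the reflexive frames. R is not reflexive — not valid.
(D) p → [R]p is equivalent to ◇p→p; it holds exactly when R ⊆ identity. Here R ⊄ identity — not valid.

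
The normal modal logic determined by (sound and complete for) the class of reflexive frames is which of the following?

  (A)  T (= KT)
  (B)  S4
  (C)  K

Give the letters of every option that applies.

(A) T (= KT) is determined by exactly this class.
(B) S4 is determined by the class of reflexive and transitive frames.
(C) K is determined by the class of arbitrary frames.

A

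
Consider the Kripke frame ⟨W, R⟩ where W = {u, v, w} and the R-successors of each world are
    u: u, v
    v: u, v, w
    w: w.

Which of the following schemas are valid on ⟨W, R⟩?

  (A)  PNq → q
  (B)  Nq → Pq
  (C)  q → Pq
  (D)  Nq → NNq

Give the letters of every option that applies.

B, C

R is reflexive: each world relates to itself.
R is not symmetric: v R w but not w R v.
R is not transitive: u R v and v R w but not u R w.
R is serial: every world has an R-successor.
(A) the dual of axiom B: valid iff R is symmetric. R is not symmetric — not valid.
(B) Nq → Pq is axiom D, which corresponds to seriality. R is serial — valid.
(C) q → Pq (the dual of axiom T) characterises the reflexive frames. R is reflexive — valid.
(D) Nq → NNq is axiom 4, which corresponds to transitivity. R is not transitive — not valid.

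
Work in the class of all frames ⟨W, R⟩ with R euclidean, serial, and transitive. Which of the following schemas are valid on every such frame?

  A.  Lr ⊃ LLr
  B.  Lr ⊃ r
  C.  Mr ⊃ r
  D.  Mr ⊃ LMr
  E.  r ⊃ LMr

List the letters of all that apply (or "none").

A, D

(A) Lr ⊃ LLr is axiom 4; it is valid on a frame exactly when R is transitive. Every such R is transitive, so valid.
(B) Lr ⊃ r (axiom T) characterises the reflexive frames. Such an R need not be reflexive — not valid.
(C) Mr ⊃ r is valid only on frames where every R-edge is a self-loop. Such an R need not be a subset of the identity — not valid.
(D) Mr ⊃ LMr is axiom 5; it is valid on a frame exactly when R is euclidean. Every such R is euclidean, so valid.
(E) r ⊃ LMr is axiom B, which corresponds to symmetry. Such an R need not be symmetric — not valid.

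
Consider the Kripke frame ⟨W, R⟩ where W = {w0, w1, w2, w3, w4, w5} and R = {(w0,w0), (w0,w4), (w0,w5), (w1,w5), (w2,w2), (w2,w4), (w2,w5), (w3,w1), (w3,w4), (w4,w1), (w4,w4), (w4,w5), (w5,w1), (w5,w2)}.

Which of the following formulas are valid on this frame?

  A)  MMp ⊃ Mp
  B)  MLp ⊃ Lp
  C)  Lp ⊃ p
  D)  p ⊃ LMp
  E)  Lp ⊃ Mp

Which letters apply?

E

R is not reflexive: not w1 R w1.
R is not symmetric: w0 R w4 but not w4 R w0.
R is not transitive: w0 R w4 and w4 R w1 but not w0 R w1.
R is not euclidean: w0 R w4 and w0 R w0 but not w4 R w0.
R is serial: every world has an R-successor.
(A) the dual of axiom 4: valid iff R is transitive. R is not transitive — not valid.
(B) MLp ⊃ Lp is the dual of axiom 5; it is valid on a frame exactly when R is euclidean. R is not euclidean, so not valid.
(C) Lp ⊃ p is axiom T; it is valid on a frame exactly when R is reflexive. R is not reflexive, so not valid.
(D) p ⊃ LMp (axiom B) characterises the symmetric frames. R is not symmetric — not valid.
(E) Lp ⊃ Mp is axiom D; it is valid on a frame exactly when R is serial. R is serial, so valid.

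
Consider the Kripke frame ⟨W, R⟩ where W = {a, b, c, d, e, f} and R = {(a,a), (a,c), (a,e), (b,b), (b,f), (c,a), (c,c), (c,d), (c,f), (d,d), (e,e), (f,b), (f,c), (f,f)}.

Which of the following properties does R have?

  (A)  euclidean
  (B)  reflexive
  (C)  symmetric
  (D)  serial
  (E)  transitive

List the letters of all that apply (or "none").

B, D

(A) not euclidean: a R c and a R e but not c R e.
(B) reflexive: each world relates to itself.
(C) not symmetric: a R e but not e R a.
(D) serial: every world has an R-successor.
(E) not transitive: a R c and c R d but not a R d.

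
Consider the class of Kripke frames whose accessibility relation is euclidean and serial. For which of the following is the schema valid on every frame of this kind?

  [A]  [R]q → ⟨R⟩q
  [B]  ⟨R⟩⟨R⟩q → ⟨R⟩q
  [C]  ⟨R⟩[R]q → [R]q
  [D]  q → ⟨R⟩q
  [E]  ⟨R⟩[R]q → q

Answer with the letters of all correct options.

(A) [R]q → ⟨R⟩q is axiom D, which corresponds to seriality. Every such R is serial — valid.
(B) the dual of axiom 4: valid iff R is transitive. Such an R need not be transitive — not valid.
(C) ⟨R⟩[R]q → [R]q (the dual of axiom 5) characterises the euclidean frames. Every such R is euclidean — valid.
(D) the dual of axiom T: valid iff R is reflexive. Such an R need not be reflexive — not valid.
(E) ⟨R⟩[R]q → q is the dual of axiom B; it is valid on a frame exactly when R is symmetric. Such an R need not be symmetric, so not valid.

A, C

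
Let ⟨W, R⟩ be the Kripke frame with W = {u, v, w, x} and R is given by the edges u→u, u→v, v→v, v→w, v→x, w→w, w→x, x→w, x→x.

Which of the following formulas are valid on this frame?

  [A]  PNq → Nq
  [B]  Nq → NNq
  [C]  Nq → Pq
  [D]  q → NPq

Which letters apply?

R is not symmetric: u R v but not v R u.
R is not transitive: u R v and v R w but not u R w.
R is not euclidean: u R v and u R u but not v R u.
R is serial: every world has an R-successor.
(A) the dual of axiom 5: valid iff R is euclidean. R is not euclidean — not valid.
(B) Nq → NNq is axiom 4; it is valid on a frame exactly when R is transitive. R is not transitive, so not valid.
(C) axiom D: valid iff R is serial. R is serial — valid.
(D) axiom B: valid iff R is symmetric. R is not symmetric — not valid.

C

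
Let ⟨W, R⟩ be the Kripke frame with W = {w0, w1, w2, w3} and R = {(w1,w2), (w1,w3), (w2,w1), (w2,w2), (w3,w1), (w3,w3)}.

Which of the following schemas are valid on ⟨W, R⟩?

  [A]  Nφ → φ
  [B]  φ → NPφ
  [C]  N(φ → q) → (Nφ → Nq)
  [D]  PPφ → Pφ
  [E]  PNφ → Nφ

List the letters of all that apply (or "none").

B, C

R is not reflexive: not w0 R w0.
R is symmetric: every R-edge is matched by its reverse.
R is not transitive: w1 R w2 and w2 R w1 but not w1 R w1.
R is not euclidean: w1 R w2 and w1 R w3 but not w2 R w3.
(A) Nφ → φ (axiom T) characterises the reflexive frames. R is not reflexive — not valid.
(B) axiom B: valid iff R is symmetric. R is symmetric — valid.
(C) N(φ → q) → (Nφ → Nq) is the K axiom; it holds on all frames — valid.
(D) PPφ → Pφ (the dual of axiom 4) characterises the transitive frames. R is not transitive — not valid.
(E) the dual of axiom 5: valid iff R is euclidean. R is not euclidean — not valid.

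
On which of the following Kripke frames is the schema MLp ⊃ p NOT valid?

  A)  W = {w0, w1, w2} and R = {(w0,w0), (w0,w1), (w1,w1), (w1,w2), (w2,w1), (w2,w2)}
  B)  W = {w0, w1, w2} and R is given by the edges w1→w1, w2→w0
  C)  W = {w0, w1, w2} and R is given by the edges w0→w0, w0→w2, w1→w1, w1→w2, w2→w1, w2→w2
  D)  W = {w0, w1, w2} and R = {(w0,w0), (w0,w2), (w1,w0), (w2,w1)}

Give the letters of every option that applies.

A, B, C, D

The schema MLp ⊃ p is the dual of axiom B; it is valid on a frame iff R is symmetric.
(A) R is not symmetric (w0 R w1 but not w1 R w0), so the schema fails here.
(B) R is not symmetric (w2 R w0 but not w0 R w2), so the schema fails here.
(C) R is not symmetric (w0 R w2 but not w2 R w0), so the schema fails here.
(D) R is not symmetric (w0 R w2 but not w2 R w0), so the schema fails here.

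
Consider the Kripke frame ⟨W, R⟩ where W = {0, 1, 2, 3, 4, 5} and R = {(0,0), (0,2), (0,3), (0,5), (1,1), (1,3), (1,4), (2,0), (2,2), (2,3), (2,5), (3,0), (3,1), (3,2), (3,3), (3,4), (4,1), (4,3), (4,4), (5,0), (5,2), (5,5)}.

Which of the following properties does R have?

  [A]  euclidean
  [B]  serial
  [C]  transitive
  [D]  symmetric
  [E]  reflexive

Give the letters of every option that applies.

B, D, E

(A) not euclidean: 0 R 3 and 0 R 5 but not 3 R 5.
(B) serial: every world has an R-successor.
(C) not transitive: 0 R 3 and 3 R 1 but not 0 R 1.
(D) symmetric: every R-edge is matched by its reverse.
(E) reflexive: each world relates to itself.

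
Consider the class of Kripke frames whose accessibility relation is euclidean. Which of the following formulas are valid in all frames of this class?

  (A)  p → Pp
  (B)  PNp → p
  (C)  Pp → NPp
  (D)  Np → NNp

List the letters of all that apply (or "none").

(A) the dual of axiom T: valid iff R is reflexive. Such an R need not be reflexive — not valid.
(B) PNp → p is the dual of axiom B, which corresponds to symmetry. Such an R need not be symmetric — not valid.
(C) Pp → NPp (axiom 5) characterises the euclidean frames. Every such R is euclidean — valid.
(D) Np → NNp is axiom 4, which corresponds to transitivity. Such an R need not be transitive — not valid.

C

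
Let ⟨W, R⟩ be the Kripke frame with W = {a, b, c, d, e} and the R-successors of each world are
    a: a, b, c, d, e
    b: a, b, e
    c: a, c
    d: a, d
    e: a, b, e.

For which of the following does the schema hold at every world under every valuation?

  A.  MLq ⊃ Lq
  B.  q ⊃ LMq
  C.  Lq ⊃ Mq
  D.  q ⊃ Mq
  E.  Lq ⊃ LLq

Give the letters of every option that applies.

R is reflexive: each world relates to itself.
R is symmetric: every R-edge is matched by its reverse.
R is not transitive: b R a and a R c but not b R c.
R is not euclidean: a R b and a R c but not b R c.
R is serial: every world has an R-successor.
(A) MLq ⊃ Lq is the dual of axiom 5; it is valid on a frame exactly when R is euclidean. R is not euclidean, so not valid.
(B) q ⊃ LMq is axiom B, which corresponds to symmetry. R is symmetric — valid.
(C) Lq ⊃ Mq is axiom D; it is valid on a frame exactly when R is serial. R is serial, so valid.
(D) q ⊃ Mq (the dual of axiom T) characterises the reflexive frames. R is reflexive — valid.
(E) Lq ⊃ LLq (axiom 4) characterises the transitive frames. R is not transitive — not valid.

B, C, D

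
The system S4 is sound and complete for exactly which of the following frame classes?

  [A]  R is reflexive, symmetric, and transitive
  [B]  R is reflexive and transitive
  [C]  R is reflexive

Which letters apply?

B

(A) this class determines S5, not S4.
(B) S4 is sound and complete for exactly this class.
(C) this class determines T (= KT), not S4.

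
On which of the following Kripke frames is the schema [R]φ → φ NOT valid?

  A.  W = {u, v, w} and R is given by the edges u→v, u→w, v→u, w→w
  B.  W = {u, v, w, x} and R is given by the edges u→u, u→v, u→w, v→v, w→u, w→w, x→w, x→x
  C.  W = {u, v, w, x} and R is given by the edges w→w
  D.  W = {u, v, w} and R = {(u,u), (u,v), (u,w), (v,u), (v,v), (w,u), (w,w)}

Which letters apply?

A, C

The schema [R]φ → φ is axiom T; it is valid on a frame iff R is reflexive.
(A) R is not reflexive (not u R u), so the schema fails here.
(B) R is reflexive (each world relates to itself), so the schema is valid here.
(C) R is not reflexive (not u R u), so the schema fails here.
(D) R is reflexive (each world relates to itself), so the schema is valid here.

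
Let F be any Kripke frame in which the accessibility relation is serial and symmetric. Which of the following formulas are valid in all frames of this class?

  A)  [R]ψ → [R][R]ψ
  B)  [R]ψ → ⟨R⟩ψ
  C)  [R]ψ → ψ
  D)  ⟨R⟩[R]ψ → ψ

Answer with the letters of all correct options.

B, D

(A) [R]ψ → [R][R]ψ is axiom 4, which corresponds to transitivity. Such an R need not be transitive — not valid.
(B) axiom D: valid iff R is serial. Every such R is serial — valid.
(C) [R]ψ → ψ (axiom T) characterises the reflexive frames. Such an R need not be reflexive — not valid.
(D) the dual of axiom B: valid iff R is symmetric. Every such R is symmetric — valid.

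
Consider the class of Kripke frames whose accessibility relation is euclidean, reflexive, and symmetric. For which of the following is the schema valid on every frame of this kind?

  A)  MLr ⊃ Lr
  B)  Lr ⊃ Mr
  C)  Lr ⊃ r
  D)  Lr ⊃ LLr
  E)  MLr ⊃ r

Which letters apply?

A, B, C, D, E

A relation that is euclidean, reflexive, and symmetric is also serial and transitive.
(A) MLr ⊃ Lr is the dual of axiom 5; it is valid on a frame exactly when R is euclidean. Every such R is euclidean, so valid.
(B) Lr ⊃ Mr (axiom D) characterises the serial frames. Every such R is serial — valid.
(C) Lr ⊃ r is axiom T; it is valid on a frame exactly when R is reflexive. Every such R is reflexive, so valid.
(D) Lr ⊃ LLr (axiom 4) characterises the transitive frames. Every such R is transitive — valid.
(E) MLr ⊃ r is the dual of axiom B, which corresponds to symmetry. Every such R is symmetric — valid.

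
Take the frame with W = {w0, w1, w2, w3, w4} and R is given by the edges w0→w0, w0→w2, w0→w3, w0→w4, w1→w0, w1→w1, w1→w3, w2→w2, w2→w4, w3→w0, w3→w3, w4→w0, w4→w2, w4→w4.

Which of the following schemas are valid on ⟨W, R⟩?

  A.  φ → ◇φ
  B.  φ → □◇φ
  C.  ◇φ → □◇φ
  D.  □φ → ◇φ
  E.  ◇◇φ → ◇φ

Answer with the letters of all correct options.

A, D

R is reflexive: each world relates to itself.
R is not symmetric: w0 R w2 but not w2 R w0.
R is not transitive: w1 R w0 and w0 R w2 but not w1 R w2.
R is not euclidean: w0 R w2 and w0 R w0 but not w2 R w0.
R is serial: every world has an R-successor.
(A) φ → ◇φ (the dual of axiom T) characterises the reflexive frames. R is reflexive — valid.
(B) axiom B: valid iff R is symmetric. R is not symmetric — not valid.
(C) ◇φ → □◇φ is axiom 5; it is valid on a frame exactly when R is euclidean. R is not euclidean, so not valid.
(D) □φ → ◇φ is axiom D; it is valid on a frame exactly when R is serial. R is serial, so valid.
(E) ◇◇φ → ◇φ (the dual of axiom 4) characterises the transitive frames. R is not transitive — not valid.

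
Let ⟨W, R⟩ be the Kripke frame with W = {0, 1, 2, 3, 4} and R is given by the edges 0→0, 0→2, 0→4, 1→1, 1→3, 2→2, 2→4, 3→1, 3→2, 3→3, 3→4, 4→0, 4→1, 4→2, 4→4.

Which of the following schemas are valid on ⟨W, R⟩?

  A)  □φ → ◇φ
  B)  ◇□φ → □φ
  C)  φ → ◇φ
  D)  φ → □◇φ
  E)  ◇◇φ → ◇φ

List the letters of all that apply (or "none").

R is reflexive: each world relates to itself.
R is not symmetric: 0 R 2 but not 2 R 0.
R is not transitive: 0 R 4 and 4 R 1 but not 0 R 1.
R is not euclidean: 0 R 2 and 0 R 0 but not 2 R 0.
R is serial: every world has an R-successor.
(A) □φ → ◇φ (axiom D) characterises the serial frames. R is serial — valid.
(B) ◇□φ → □φ (the dual of axiom 5) characterises the euclidean frames. R is not euclidean — not valid.
(C) φ → ◇φ is the dual of axiom T, which corresponds to reflexivity. R is reflexive — valid.
(D) axiom B: valid iff R is symmetric. R is not symmetric — not valid.
(E) ◇◇φ → ◇φ is the dual of axiom 4, which corresponds to transitivity. R is not transitive — not valid.

A, C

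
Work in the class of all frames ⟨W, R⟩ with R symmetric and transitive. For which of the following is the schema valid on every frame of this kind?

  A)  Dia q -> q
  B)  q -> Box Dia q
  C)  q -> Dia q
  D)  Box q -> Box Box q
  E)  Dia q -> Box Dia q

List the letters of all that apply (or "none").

A symmetric transitive relation is euclidean (uRv and uRw give vRu by symmetry, then vRw by transitivity).
(A) Dia q -> q (the converse of T) corresponds to R being a subset of the identity. Such an R need not be a subset of the identity, so not valid.
(B) q -> Box Dia q (axiom B) characterises the symmetric frames. Every such R is symmetric — valid.
(C) the dual of axiom T: valid iff R is reflexive. Such an R need not be reflexive — not valid.
(D) Box q -> Box Box q (axiom 4) characterises the transitive frames. Every such R is transitive — valid.
(E) Dia q -> Box Dia q is axiom 5; it is valid on a frame exactly when R is euclidean. Every such R is euclidean, so valid.

B, D, E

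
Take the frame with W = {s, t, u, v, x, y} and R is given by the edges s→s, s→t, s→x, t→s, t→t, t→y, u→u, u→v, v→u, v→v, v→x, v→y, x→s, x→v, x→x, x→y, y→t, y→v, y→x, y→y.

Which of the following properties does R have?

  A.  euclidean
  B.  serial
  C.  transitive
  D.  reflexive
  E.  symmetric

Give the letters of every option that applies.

B, D, E

(A) not euclidean: s R t and s R x but not t R x.
(B) serial: every world has an R-successor.
(C) not transitive: s R t and t R y but not s R y.
(D) reflexive: each world relates to itself.
(E) symmetric: every R-edge is matched by its reverse.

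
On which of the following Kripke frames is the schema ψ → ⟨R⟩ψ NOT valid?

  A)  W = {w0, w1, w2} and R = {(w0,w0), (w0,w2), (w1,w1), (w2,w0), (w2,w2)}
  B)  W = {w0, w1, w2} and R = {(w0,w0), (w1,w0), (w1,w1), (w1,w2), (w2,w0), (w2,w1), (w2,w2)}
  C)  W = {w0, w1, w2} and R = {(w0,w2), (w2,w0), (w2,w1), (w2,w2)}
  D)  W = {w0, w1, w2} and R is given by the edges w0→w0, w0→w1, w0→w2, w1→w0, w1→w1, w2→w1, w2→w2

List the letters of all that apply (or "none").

The schema ψ → ⟨R⟩ψ is the dual of axiom T; it is valid on a frame iff R is reflexive.
(A) R is reflexive (each world relates to itself), so the schema is valid here.
(B) R is reflexive (each world relates to itself), so the schema is valid here.
(C) R is not reflexive (not w0 R w0), so the schema fails here.
(D) R is reflexive (each world relates to itself), so the schema is valid here.

C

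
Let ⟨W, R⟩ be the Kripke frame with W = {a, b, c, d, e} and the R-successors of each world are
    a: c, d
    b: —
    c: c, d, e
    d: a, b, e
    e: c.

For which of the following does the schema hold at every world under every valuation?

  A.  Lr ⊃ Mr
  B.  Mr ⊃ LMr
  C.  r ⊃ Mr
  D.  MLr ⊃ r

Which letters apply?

none

R is not reflexive: not a R a.
R is not symmetric: a R c but not c R a.
R is not euclidean: a R d and a R c but not d R c.
R is not serial: b has no R-successor.
(A) Lr ⊃ Mr is axiom D; it is valid on a frame exactly when R is serial. R is not serial, so not valid.
(B) axiom 5: valid iff R is euclidean. R is not euclidean — not valid.
(C) r ⊃ Mr is the dual of axiom T; it is valid on a frame exactly when R is reflexive. R is not reflexive, so not valid.
(D) MLr ⊃ r (the dual of axiom B) characterises the symmetric frames. R is not symmetric — not valid.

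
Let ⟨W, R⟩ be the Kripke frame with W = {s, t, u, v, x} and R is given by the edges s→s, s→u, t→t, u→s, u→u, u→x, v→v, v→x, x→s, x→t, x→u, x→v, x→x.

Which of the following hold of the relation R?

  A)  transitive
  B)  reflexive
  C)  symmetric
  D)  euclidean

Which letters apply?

B

(A) not transitive: s R u and u R x but not s R x.
(B) reflexive: each world relates to itself.
(C) not symmetric: x R s but not s R x.
(D) not euclidean: u R s and u R x but not s R x.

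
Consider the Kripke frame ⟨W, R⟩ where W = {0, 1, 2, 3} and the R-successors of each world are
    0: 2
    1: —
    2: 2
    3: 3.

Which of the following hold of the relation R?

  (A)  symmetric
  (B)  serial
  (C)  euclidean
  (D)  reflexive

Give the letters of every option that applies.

C

(A) not symmetric: 0 R 2 but not 2 R 0.
(B) not serial: 1 has no R-successor.
(C) euclidean: any two R-successors of the same world are R-related.
(D) not reflexive: not 0 R 0.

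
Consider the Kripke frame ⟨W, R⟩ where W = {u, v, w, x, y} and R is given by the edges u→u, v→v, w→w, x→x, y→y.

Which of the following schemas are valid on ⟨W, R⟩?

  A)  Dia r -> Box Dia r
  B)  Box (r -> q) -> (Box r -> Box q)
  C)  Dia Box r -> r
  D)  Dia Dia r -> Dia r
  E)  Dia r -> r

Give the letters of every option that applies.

A, B, C, D, E

R is symmetric: every R-edge is matched by its reverse.
R is transitive: R is closed under composition.
R is euclidean: any two R-successors of the same world are R-related.
R is a subset of the identity: every R-edge is a self-loop.
(A) Dia r -> Box Dia r is axiom 5; it is valid on a frame exactly when R is euclidean. R is euclidean, so valid.
(B) Box (r -> q) -> (Box r -> Box q) is axiom K, valid on every Kripke frame — valid.
(C) Dia Box r -> r is the dual of axiom B; it is valid on a frame exactly when R is symmetric. R is symmetric, so valid.
(D) Dia Dia r -> Dia r (the dual of axiom 4) characterises the transitive frames. R is transitive — valid.
(E) Dia r -> r is the converse of T; it holds exactly when R ⊆ identity. Here R ⊆ identity — valid.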